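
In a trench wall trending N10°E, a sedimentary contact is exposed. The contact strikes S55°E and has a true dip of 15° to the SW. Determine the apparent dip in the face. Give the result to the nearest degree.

Angle between strike (S55°E) and section (N10°E): β = 65°.
tan(apparent dip) = tan 15° · sin 65° = 0.2428
apparent dip = arctan 0.2428 = 13.65°

14°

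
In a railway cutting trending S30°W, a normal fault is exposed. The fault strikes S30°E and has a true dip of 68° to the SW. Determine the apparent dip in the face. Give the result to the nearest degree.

The strike is S30°E and the section trends S30°W; the acute angle between them is β = 60°.
tan α = tan 68° × sin 60° = 2.4751 × 0.8660 = 2.1435
apparent dip = arctan 2.1435 = 64.99°

65°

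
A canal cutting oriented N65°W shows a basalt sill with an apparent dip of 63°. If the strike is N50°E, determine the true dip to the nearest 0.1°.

65.2°

β = acute angle between strike N50°E and section N65°W = 65°.
tan δ = tan α / sin β = tan 63° / sin 65° = 1.9626 / 0.9063 = 2.1655
δ = arctan(2.1655) = 65.21°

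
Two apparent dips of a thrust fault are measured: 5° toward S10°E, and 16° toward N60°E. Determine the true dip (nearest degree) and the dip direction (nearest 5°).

true dip 19°, dip direction 095°

Each apparent-dip line lies in the plane. As unit vectors (x east, y north, z up), v₁ plunges 5°→S10°E and v₂ plunges 16°→N60°E.
Cross product v₁ × v₂ gives the pole to the plane: n ∝ (0.312, -0.025, 0.900).
Dip δ = arctan(|n_h|/n_z) = arctan(0.313/0.900) = 19.2°.
The horizontal component of n points toward azimuth atan2(n_x, n_y) = 95°, the dip direction.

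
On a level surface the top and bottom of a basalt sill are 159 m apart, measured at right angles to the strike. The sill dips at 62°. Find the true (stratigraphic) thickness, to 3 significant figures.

True thickness t = w · sin(dip) = 159 × sin 62°
t = 159 × 0.8829 = 140.389 m

140 m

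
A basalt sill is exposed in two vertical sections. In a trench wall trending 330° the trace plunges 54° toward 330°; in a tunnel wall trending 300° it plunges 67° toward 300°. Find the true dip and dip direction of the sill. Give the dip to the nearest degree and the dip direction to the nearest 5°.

Each apparent-dip line lies in the plane. As unit vectors (x east, y north, z up), v₁ plunges 54°→330° and v₂ plunges 67°→300°.
The plane normal is n = v₁ × v₂ ∝ (-0.311, 0.003, 0.115).
Dip δ = arctan(|n_h|/n_z) = arctan(0.311/0.115) = 69.7°.
Dip direction = azimuth of (n_x, n_y) = atan2(-0.311, 0.003) = 271°.

true dip 70°, dip direction 270°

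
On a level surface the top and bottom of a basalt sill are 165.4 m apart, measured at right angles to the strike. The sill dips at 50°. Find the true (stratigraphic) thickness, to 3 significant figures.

127 m

True thickness t = w · sin(dip) = 165.4 × sin 50°
t = 165.4 × 0.7660 = 126.704 m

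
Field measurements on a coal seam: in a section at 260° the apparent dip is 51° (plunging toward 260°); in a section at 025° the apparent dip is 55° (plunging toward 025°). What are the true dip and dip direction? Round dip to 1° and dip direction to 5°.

true dip 71°, dip direction 325°

Each apparent-dip line lies in the plane. As unit vectors (x east, y north, z up), v₁ plunges 51°→260° and v₂ plunges 55°→025°.
The plane normal is n = v₁ × v₂ ∝ (-0.494, 0.696, 0.296).
True dip = arccos(n_z / |n|) = arccos(0.3274) = 70.9°.
The horizontal component of n points toward azimuth atan2(n_x, n_y) = 325°, the dip direction.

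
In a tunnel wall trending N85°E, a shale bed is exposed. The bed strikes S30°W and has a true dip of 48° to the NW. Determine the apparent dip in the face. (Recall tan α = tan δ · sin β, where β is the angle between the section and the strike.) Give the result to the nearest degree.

The strike is S30°W and the section trends N85°E; the acute angle between them is β = 55°.
tan α = tan 48° × sin 55° = 1.1106 × 0.8192 = 0.9098
α = arctan(0.9098) = 42.29°

42°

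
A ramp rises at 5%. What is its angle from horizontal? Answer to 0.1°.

2.9°

tan θ = 5/100 = 0.0500
θ = arctan(0.0500) = 2.86°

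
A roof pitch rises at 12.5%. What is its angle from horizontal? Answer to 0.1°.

7.1°

tan θ = 12.5/100 = 0.1250
θ = arctan(0.1250) = 7.13°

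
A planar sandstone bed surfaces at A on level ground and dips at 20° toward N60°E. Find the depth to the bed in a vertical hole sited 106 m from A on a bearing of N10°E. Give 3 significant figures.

24.8 m

The hole lies 50° from the dip direction, so the down-dip offset is 106 × cos 50° = 68.14 m.
Depth = down-dip offset × tan(dip) = 68.14 × tan 20° = 68.14 × 0.3640
Depth = 24.80 m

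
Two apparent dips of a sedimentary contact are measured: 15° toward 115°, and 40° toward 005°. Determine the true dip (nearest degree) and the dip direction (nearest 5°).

The two traces are lines in the plane: v₁ = (sin 115°·cos 15°, cos 115°·cos 15°, −sin 15°), v₂ = (sin 5°·cos 40°, cos 5°·cos 40°, −sin 40°).
Cross product v₁ × v₂ gives the pole to the plane: n ∝ (0.460, 0.545, 0.695).
Dip δ = arctan(|n_h|/n_z) = arctan(0.713/0.695) = 45.7°.
The horizontal component of n points toward azimuth atan2(n_x, n_y) = 40°, the dip direction.

true dip 46°, dip direction 040°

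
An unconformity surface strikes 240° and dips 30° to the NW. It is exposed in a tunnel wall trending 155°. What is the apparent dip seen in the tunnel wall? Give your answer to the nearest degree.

The strike is 240° and the section trends 155°; the acute angle between them is β = 85°.
tan(apparent dip) = tan 30° · sin 85° = 0.5752
apparent dip = arctan 0.5752 = 29.91°

30°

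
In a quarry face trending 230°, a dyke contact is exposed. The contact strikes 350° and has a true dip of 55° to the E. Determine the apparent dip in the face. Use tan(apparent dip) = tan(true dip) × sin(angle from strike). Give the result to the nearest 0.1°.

51.0°

Angle between strike (350°) and section (230°): β = 60°.
tan(apparent dip) = tan 55° · sin 60° = 1.2368
apparent dip = arctan 1.2368 = 51.04°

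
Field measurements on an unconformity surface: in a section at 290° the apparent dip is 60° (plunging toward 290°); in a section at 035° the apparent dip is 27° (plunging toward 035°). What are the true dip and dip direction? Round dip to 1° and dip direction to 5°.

Each apparent-dip line lies in the plane. As unit vectors (x east, y north, z up), v₁ plunges 60°→290° and v₂ plunges 27°→035°.
n = v₁ × v₂ = (-0.554, 0.656, 0.430) (taken with n_z > 0).
True dip = arccos(n_z / |n|) = arccos(0.4480) = 63.4°.
Dip direction = atan2(-0.554, 0.656) = 320° (azimuth of n's horizontal projection).

true dip 63°, dip direction 320°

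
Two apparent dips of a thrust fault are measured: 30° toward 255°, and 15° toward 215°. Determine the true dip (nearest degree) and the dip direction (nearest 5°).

The two traces are lines in the plane: v₁ = (sin 255°·cos 30°, cos 255°·cos 30°, −sin 30°), v₂ = (sin 215°·cos 15°, cos 215°·cos 15°, −sin 15°).
The plane normal is n = v₁ × v₂ ∝ (-0.338, 0.061, 0.538).
tan δ = √(n_x²+n_y²)/n_z = 0.343/0.538, so δ = 32.5°.
Dip direction = azimuth of (n_x, n_y) = atan2(-0.338, 0.061) = 280°.

true dip 33°, dip direction 280°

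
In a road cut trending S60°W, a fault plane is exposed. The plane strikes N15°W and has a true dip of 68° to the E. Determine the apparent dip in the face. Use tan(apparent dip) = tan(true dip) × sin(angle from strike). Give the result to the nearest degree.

The section lies 75° from the strike.
tan(apparent dip) = tan 68° · sin 75° = 2.3908
apparent dip = arctan 2.3908 = 67.30°

67°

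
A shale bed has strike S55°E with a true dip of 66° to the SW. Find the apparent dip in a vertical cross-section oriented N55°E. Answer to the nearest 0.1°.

The section lies 70° from the strike.
tan(apparent dip) = tan 66° · sin 70° = 2.1106
apparent dip = arctan 2.1106 = 64.65°

64.6°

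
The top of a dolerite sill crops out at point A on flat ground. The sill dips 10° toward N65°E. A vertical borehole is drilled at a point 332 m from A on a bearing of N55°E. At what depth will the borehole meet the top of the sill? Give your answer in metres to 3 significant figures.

The hole lies 10° from the dip direction, so the down-dip offset is 332 × cos 10° = 326.96 m.
Depth = down-dip offset × tan(dip) = 326.96 × tan 10° = 326.96 × 0.1763
Depth = 57.65 m

57.7 m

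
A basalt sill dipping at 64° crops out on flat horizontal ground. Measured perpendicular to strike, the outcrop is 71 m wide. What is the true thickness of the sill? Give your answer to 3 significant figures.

True thickness t = w · sin(dip) = 71 × sin 64°
t = 71 × 0.8988 = 63.814 m

63.8 m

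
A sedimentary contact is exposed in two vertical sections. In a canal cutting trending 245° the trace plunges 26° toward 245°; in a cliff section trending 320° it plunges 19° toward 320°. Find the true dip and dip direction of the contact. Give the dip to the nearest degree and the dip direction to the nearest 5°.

Represent each trace as a vector plunging at its apparent dip toward its trend (east-north-up frame): v₁ = (-0.815, -0.380, -0.438), v₂ = (-0.608, 0.724, -0.326).
n = v₁ × v₂ = (-0.441, -0.001, 0.821) (taken with n_z > 0).
Dip δ = arctan(|n_h|/n_z) = arctan(0.441/0.821) = 28.3°.
The horizontal component of n points toward azimuth atan2(n_x, n_y) = 270°, the dip direction.

true dip 28°, dip direction 270°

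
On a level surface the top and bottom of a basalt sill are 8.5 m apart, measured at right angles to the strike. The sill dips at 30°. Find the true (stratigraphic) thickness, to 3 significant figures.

4.25 m

True thickness t = w · sin(dip) = 8.5 × sin 30°
t = 8.5 × 0.5000 = 4.250 m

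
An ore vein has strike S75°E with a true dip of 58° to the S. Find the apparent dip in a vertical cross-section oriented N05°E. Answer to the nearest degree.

58°

The strike is S75°E and the section trends N05°E; the acute angle between them is β = 80°.
tan α = tan 58° × sin 80° = 1.6003 × 0.9848 = 1.5760
α = arctan(1.5760) = 57.60°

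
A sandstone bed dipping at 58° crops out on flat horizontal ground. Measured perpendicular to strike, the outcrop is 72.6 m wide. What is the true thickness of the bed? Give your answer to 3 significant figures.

True thickness t = w · sin(dip) = 72.6 × sin 58°
t = 72.6 × 0.8480 = 61.568 m

61.6 m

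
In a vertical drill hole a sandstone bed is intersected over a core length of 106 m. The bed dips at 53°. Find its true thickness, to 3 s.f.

63.8 m

True thickness t = h · cos(dip) = 106 × cos 53°
t = 106 × 0.6018 = 63.792 m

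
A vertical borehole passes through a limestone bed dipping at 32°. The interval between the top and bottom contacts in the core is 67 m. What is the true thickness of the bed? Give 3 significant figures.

56.8 m

True thickness t = h · cos(dip) = 67 × cos 32°
t = 67 × 0.8480 = 56.819 m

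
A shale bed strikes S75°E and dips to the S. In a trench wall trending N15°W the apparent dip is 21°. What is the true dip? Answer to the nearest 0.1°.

β = acute angle between strike S75°E and section N15°W = 60°.
tan δ = tan α / sin β = tan 21° / sin 60° = 0.3839 / 0.8660 = 0.4432
δ = arctan(0.4432) = 23.91°

23.9°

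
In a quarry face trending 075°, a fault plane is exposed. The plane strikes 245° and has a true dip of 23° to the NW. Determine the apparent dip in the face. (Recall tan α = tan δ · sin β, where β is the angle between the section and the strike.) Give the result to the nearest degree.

4°

The section lies 10° from the strike.
tan α = tan 23° × sin 10° = 0.4245 × 0.1736 = 0.0737
α = arctan(0.0737) = 4.22°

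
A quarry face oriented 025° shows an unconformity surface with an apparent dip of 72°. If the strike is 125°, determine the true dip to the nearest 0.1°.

72.3°

β = acute angle between strike 125° and section 025° = 80°.
tan(true dip) = tan 72° / sin 80° = 3.1252
true dip = arctan 3.1252 = 72.26°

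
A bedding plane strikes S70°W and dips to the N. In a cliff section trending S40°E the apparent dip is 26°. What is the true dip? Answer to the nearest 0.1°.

β = acute angle between strike S70°W and section S40°E = 70°.
tan(true dip) = tan 26° / sin 70° = 0.5190
δ = arctan(0.5190) = 27.43°

27.4°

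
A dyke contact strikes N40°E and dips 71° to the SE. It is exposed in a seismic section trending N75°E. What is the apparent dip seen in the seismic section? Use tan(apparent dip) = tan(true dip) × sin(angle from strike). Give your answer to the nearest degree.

59°

The strike is N40°E and the section trends N75°E; the acute angle between them is β = 35°.
tan α = tan 71° × sin 35° = 2.9042 × 0.5736 = 1.6658
apparent dip = arctan 1.6658 = 59.02°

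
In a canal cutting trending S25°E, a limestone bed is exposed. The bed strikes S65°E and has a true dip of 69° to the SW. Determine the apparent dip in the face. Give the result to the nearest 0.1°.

59.2°

Angle between strike (S65°E) and section (S25°E): β = 40°.
tan(apparent dip) = tan 69° · sin 40° = 1.6745
apparent dip = arctan 1.6745 = 59.15°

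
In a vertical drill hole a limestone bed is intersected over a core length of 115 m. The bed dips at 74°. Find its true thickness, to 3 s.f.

True thickness t = h · cos(dip) = 115 × cos 74°
t = 115 × 0.2756 = 31.698 m

31.7 m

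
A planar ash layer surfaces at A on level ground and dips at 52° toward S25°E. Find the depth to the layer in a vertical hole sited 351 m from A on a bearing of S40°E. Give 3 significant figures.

The hole lies 15° from the dip direction, so the down-dip offset is 351 × cos 15° = 339.04 m.
Depth = down-dip offset × tan(dip) = 339.04 × tan 52° = 339.04 × 1.2799
Depth = 433.95 m

434 m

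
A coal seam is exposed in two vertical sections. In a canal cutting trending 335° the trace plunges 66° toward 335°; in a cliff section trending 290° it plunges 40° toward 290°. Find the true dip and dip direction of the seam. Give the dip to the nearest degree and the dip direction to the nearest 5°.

Each apparent-dip line lies in the plane. As unit vectors (x east, y north, z up), v₁ plunges 66°→335° and v₂ plunges 40°→290°.
n = v₁ × v₂ = (0.002, 0.547, 0.220) (taken with n_z > 0).
Dip δ = arctan(|n_h|/n_z) = arctan(0.547/0.220) = 68.1°.
Dip direction = azimuth of (n_x, n_y) = atan2(0.002, 0.547) = 0°.

true dip 68°, dip direction 000°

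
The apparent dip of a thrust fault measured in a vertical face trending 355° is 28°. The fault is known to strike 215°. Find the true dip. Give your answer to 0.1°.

39.6°

β = acute angle between strike 215° and section 355° = 40°.
tan δ = tan α / sin β = tan 28° / sin 40° = 0.5317 / 0.6428 = 0.8272
true dip = arctan 0.8272 = 39.60°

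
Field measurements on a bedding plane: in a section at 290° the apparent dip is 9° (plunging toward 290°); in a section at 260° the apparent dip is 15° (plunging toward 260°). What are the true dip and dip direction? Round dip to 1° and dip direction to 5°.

true dip 17°, dip direction 230°

Represent each trace as a vector plunging at its apparent dip toward its trend (east-north-up frame): v₁ = (-0.928, 0.338, -0.156), v₂ = (-0.951, -0.168, -0.259).
Cross product v₁ × v₂ gives the pole to the plane: n ∝ (-0.114, -0.091, 0.477).
Dip δ = arctan(|n_h|/n_z) = arctan(0.146/0.477) = 17.0°.
Dip direction = atan2(-0.114, -0.091) = 231° (azimuth of n's horizontal projection).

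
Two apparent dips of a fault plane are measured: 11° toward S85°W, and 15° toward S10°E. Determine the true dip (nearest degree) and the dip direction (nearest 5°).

Each apparent-dip line lies in the plane. As unit vectors (x east, y north, z up), v₁ plunges 11°→S85°W and v₂ plunges 15°→S10°E.
Cross product v₁ × v₂ gives the pole to the plane: n ∝ (-0.159, -0.285, 0.945).
Dip δ = arctan(|n_h|/n_z) = arctan(0.327/0.945) = 19.1°.
The horizontal component of n points toward azimuth atan2(n_x, n_y) = 209°, the dip direction.

true dip 19°, dip direction 210°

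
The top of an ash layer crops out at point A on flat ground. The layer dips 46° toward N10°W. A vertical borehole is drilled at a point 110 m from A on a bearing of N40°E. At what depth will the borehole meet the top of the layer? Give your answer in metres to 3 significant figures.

The hole lies 50° from the dip direction, so the down-dip offset is 110 × cos 50° = 70.71 m.
Depth = down-dip offset × tan(dip) = 70.71 × tan 46° = 70.71 × 1.0355
Depth = 73.22 m

73.2 m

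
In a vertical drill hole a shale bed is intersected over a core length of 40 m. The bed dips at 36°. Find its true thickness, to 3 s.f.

32.4 m

True thickness t = h · cos(dip) = 40 × cos 36°
t = 40 × 0.8090 = 32.361 m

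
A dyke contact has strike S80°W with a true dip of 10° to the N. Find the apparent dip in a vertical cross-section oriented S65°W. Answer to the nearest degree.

The section lies 15° from the strike.
tan(apparent dip) = tan 10° · sin 15° = 0.0456
α = arctan(0.0456) = 2.61°

3°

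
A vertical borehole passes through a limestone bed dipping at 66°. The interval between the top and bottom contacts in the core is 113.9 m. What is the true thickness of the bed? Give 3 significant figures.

True thickness t = h · cos(dip) = 113.9 × cos 66°
t = 113.9 × 0.4067 = 46.327 m

46.3 m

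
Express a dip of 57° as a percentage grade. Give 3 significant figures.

grade % = 100 × tan 57° = 100 × 1.5399

154%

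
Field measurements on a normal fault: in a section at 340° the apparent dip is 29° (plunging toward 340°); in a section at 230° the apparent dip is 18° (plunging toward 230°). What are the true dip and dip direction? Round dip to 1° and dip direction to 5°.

true dip 38°, dip direction 295°

Each apparent-dip line lies in the plane. As unit vectors (x east, y north, z up), v₁ plunges 29°→340° and v₂ plunges 18°→230°.
n = v₁ × v₂ = (-0.550, 0.261, 0.782) (taken with n_z > 0).
tan δ = √(n_x²+n_y²)/n_z = 0.609/0.782, so δ = 37.9°.
The horizontal component of n points toward azimuth atan2(n_x, n_y) = 295°, the dip direction.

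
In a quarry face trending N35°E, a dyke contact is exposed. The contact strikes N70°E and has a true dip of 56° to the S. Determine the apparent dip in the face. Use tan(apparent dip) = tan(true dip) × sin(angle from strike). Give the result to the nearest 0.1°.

40.4°

The section lies 35° from the strike.
tan(apparent dip) = tan 56° · sin 35° = 0.8504
apparent dip = arctan 0.8504 = 40.38°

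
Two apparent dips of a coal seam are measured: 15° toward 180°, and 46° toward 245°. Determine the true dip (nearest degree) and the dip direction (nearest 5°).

The two traces are lines in the plane: v₁ = (sin 180°·cos 15°, cos 180°·cos 15°, −sin 15°), v₂ = (sin 245°·cos 46°, cos 245°·cos 46°, −sin 46°).
The plane normal is n = v₁ × v₂ ∝ (-0.619, -0.163, 0.608).
tan δ = √(n_x²+n_y²)/n_z = 0.640/0.608, so δ = 46.5°.
Dip direction = azimuth of (n_x, n_y) = atan2(-0.619, -0.163) = 255°.

true dip 46°, dip direction 255°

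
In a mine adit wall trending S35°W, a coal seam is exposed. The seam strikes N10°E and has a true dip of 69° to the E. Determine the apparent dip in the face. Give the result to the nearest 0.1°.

47.8°

The section lies 25° from the strike.
tan(apparent dip) = tan 69° · sin 25° = 1.1010
apparent dip = arctan 1.1010 = 47.75°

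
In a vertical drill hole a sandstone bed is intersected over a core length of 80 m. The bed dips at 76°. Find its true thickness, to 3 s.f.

19.4 m

True thickness t = h · cos(dip) = 80 × cos 76°
t = 80 × 0.2419 = 19.354 m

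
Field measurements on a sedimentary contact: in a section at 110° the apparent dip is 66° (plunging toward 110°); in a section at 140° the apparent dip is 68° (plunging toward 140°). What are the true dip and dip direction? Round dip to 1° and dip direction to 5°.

true dip 68°, dip direction 135°

Represent each trace as a vector plunging at its apparent dip toward its trend (east-north-up frame): v₁ = (0.382, -0.139, -0.914), v₂ = (0.241, -0.287, -0.927).
n = v₁ × v₂ = (0.133, -0.134, 0.076) (taken with n_z > 0).
tan δ = √(n_x²+n_y²)/n_z = 0.189/0.076, so δ = 68.1°.
Dip direction = atan2(0.133, -0.134) = 135° (azimuth of n's horizontal projection).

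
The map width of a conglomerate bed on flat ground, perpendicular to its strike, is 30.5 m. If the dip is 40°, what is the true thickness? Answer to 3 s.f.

19.6 m

True thickness t = w · sin(dip) = 30.5 × sin 40°
t = 30.5 × 0.6428 = 19.605 m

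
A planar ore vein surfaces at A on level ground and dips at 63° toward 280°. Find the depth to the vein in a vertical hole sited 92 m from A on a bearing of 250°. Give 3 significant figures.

156 m

The hole lies 30° from the dip direction, so the down-dip offset is 92 × cos 30° = 79.67 m.
Depth = down-dip offset × tan(dip) = 79.67 × tan 63° = 79.67 × 1.9626
Depth = 156.37 m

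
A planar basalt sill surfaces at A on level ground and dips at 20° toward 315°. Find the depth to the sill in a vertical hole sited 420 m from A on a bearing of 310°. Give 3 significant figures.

152 m

The hole lies 5° from the dip direction, so the down-dip offset is 420 × cos 5° = 418.40 m.
Depth = down-dip offset × tan(dip) = 418.40 × tan 20° = 418.40 × 0.3640
Depth = 152.29 m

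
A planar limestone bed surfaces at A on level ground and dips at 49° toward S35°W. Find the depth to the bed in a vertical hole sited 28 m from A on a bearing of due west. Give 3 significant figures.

18.5 m

The hole lies 55° from the dip direction, so the down-dip offset is 28 × cos 55° = 16.06 m.
Depth = down-dip offset × tan(dip) = 16.06 × tan 49° = 16.06 × 1.1504
Depth = 18.48 m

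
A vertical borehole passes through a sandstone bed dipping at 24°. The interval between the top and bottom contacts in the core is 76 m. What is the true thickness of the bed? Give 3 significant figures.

69.4 m

True thickness t = h · cos(dip) = 76 × cos 24°
t = 76 × 0.9135 = 69.429 m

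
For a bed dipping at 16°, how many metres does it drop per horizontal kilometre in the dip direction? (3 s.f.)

drop per km = 1000 × tan 16° = 1000 × 0.2867

287 m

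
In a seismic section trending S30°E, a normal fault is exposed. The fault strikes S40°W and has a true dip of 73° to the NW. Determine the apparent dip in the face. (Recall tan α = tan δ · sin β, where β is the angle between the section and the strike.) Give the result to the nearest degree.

72°

Angle between strike (S40°W) and section (S30°E): β = 70°.
tan α = tan 73° × sin 70° = 3.2709 × 0.9397 = 3.0736
apparent dip = arctan 3.0736 = 71.98°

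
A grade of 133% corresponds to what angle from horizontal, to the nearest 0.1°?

53.1°

tan θ = 133/100 = 1.3300
θ = arctan(1.3300) = 53.06°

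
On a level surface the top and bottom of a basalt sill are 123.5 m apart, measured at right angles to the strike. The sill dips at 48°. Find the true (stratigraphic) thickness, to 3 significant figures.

True thickness t = w · sin(dip) = 123.5 × sin 48°
t = 123.5 × 0.7431 = 91.778 m

91.8 m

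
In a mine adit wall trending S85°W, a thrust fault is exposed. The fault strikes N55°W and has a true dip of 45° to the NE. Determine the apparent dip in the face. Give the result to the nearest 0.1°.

Angle between strike (N55°W) and section (S85°W): β = 40°.
tan α = tan 45° × sin 40° = 1.0000 × 0.6428 = 0.6428
α = arctan(0.6428) = 32.73°

32.7°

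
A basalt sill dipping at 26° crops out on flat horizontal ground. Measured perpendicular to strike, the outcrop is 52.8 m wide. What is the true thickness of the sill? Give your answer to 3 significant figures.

23.1 m

True thickness t = w · sin(dip) = 52.8 × sin 26°
t = 52.8 × 0.4384 = 23.146 m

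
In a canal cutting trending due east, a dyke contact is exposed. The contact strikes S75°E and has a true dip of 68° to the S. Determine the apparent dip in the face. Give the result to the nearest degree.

The section lies 15° from the strike.
tan(apparent dip) = tan 68° · sin 15° = 0.6406
apparent dip = arctan 0.6406 = 32.64°

33°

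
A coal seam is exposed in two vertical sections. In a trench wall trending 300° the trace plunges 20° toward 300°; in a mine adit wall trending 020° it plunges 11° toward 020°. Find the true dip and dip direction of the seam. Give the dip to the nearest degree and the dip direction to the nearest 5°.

true dip 21°, dip direction 320°

The two traces are lines in the plane: v₁ = (sin 300°·cos 20°, cos 300°·cos 20°, −sin 20°), v₂ = (sin 20°·cos 11°, cos 20°·cos 11°, −sin 11°).
Cross product v₁ × v₂ gives the pole to the plane: n ∝ (-0.226, 0.270, 0.908).
Dip δ = arctan(|n_h|/n_z) = arctan(0.352/0.908) = 21.2°.
Dip direction = atan2(-0.226, 0.270) = 320° (azimuth of n's horizontal projection).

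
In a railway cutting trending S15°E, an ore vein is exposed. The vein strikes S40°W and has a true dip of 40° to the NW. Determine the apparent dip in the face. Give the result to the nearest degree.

The section lies 55° from the strike.
tan α = tan 40° × sin 55° = 0.8391 × 0.8192 = 0.6874
apparent dip = arctan 0.6874 = 34.50°

35°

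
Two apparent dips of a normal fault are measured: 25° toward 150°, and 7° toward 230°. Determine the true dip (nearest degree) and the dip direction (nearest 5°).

Represent each trace as a vector plunging at its apparent dip toward its trend (east-north-up frame): v₁ = (0.453, -0.785, -0.423), v₂ = (-0.760, -0.638, -0.122).
The plane normal is n = v₁ × v₂ ∝ (0.174, -0.377, 0.886).
tan δ = √(n_x²+n_y²)/n_z = 0.415/0.886, so δ = 25.1°.
The horizontal component of n points toward azimuth atan2(n_x, n_y) = 155°, the dip direction.

true dip 25°, dip direction 155°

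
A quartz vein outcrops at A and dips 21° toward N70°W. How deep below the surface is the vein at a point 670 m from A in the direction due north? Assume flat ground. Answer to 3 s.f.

88.0 m

The hole lies 70° from the dip direction, so the down-dip offset is 670 × cos 70° = 229.15 m.
Depth = down-dip offset × tan(dip) = 229.15 × tan 21° = 229.15 × 0.3839
Depth = 87.96 m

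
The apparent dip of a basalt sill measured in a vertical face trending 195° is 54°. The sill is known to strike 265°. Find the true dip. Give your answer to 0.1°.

55.7°

β = acute angle between strike 265° and section 195° = 70°.
tan(true dip) = tan 54° / sin 70° = 1.4647
δ = arctan(1.4647) = 55.68°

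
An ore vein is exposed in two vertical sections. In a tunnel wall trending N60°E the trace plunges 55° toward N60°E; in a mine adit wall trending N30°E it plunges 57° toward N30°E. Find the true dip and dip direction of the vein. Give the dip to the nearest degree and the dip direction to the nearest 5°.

true dip 57°, dip direction 035°

Represent each trace as a vector plunging at its apparent dip toward its trend (east-north-up frame): v₁ = (0.497, 0.287, -0.819), v₂ = (0.272, 0.472, -0.839).
The plane normal is n = v₁ × v₂ ∝ (0.146, 0.194, 0.156).
tan δ = √(n_x²+n_y²)/n_z = 0.242/0.156, so δ = 57.2°.
Dip direction = atan2(0.146, 0.194) = 37° (azimuth of n's horizontal projection).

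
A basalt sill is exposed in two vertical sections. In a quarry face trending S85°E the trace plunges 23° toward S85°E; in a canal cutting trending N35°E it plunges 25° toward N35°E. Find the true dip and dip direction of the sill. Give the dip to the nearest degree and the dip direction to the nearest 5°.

true dip 27°, dip direction 060°

The two traces are lines in the plane: v₁ = (sin 95°·cos 23°, cos 95°·cos 23°, −sin 23°), v₂ = (sin 35°·cos 25°, cos 35°·cos 25°, −sin 25°).
n = v₁ × v₂ = (0.324, 0.184, 0.722) (taken with n_z > 0).
True dip = arccos(n_z / |n|) = arccos(0.8887) = 27.3°.
The horizontal component of n points toward azimuth atan2(n_x, n_y) = 60°, the dip direction.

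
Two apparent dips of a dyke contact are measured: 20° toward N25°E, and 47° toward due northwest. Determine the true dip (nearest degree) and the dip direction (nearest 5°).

true dip 47°, dip direction 315°

Each apparent-dip line lies in the plane. As unit vectors (x east, y north, z up), v₁ plunges 20°→N25°E and v₂ plunges 47°→due northwest.
Cross product v₁ × v₂ gives the pole to the plane: n ∝ (-0.458, 0.455, 0.602).
Dip δ = arctan(|n_h|/n_z) = arctan(0.646/0.602) = 47.0°.
The horizontal component of n points toward azimuth atan2(n_x, n_y) = 315°, the dip direction.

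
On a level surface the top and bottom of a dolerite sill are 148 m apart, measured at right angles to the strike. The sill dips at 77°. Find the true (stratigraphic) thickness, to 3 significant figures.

True thickness t = w · sin(dip) = 148 × sin 77°
t = 148 × 0.9744 = 144.207 m

144 m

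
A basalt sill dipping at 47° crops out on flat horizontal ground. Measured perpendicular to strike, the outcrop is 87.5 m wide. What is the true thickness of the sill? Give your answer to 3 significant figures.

64.0 m

True thickness t = w · sin(dip) = 87.5 × sin 47°
t = 87.5 × 0.7314 = 63.993 m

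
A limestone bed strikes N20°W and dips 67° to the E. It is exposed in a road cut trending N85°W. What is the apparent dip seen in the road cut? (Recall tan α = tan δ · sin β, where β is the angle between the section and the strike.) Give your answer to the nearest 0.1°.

The section lies 65° from the strike.
tan α = tan 67° × sin 65° = 2.3559 × 0.9063 = 2.1351
apparent dip = arctan 2.1351 = 64.90°

64.9°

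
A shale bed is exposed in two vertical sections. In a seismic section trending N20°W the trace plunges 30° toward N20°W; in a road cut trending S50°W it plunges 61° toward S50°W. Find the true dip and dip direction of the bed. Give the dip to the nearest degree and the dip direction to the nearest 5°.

true dip 66°, dip direction 265°

The two traces are lines in the plane: v₁ = (sin 340°·cos 30°, cos 340°·cos 30°, −sin 30°), v₂ = (sin 230°·cos 61°, cos 230°·cos 61°, −sin 61°).
n = v₁ × v₂ = (-0.868, -0.073, 0.395) (taken with n_z > 0).
Dip δ = arctan(|n_h|/n_z) = arctan(0.871/0.395) = 65.6°.
Dip direction = azimuth of (n_x, n_y) = atan2(-0.868, -0.073) = 265°.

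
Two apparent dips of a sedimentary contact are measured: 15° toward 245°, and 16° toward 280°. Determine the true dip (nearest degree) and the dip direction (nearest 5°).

Represent each trace as a vector plunging at its apparent dip toward its trend (east-north-up frame): v₁ = (-0.875, -0.408, -0.259), v₂ = (-0.947, 0.167, -0.276).
The plane normal is n = v₁ × v₂ ∝ (-0.156, -0.004, 0.533).
tan δ = √(n_x²+n_y²)/n_z = 0.156/0.533, so δ = 16.3°.
Dip direction = atan2(-0.156, -0.004) = 269° (azimuth of n's horizontal projection).

true dip 16°, dip direction 270°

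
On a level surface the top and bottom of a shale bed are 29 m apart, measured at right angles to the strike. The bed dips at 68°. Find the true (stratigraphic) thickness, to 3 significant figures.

True thickness t = w · sin(dip) = 29 × sin 68°
t = 29 × 0.9272 = 26.888 m

26.9 m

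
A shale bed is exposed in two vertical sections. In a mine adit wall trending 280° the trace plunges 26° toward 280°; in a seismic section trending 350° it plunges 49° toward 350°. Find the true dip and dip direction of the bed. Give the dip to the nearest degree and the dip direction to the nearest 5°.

true dip 49°, dip direction 345°

Each apparent-dip line lies in the plane. As unit vectors (x east, y north, z up), v₁ plunges 26°→280° and v₂ plunges 49°→350°.
The plane normal is n = v₁ × v₂ ∝ (-0.165, 0.618, 0.554).
Dip δ = arctan(|n_h|/n_z) = arctan(0.640/0.554) = 49.1°.
Dip direction = atan2(-0.165, 0.618) = 345° (azimuth of n's horizontal projection).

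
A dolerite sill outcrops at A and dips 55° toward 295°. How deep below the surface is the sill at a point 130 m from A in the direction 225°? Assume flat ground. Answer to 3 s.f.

The hole lies 70° from the dip direction, so the down-dip offset is 130 × cos 70° = 44.46 m.
Depth = down-dip offset × tan(dip) = 44.46 × tan 55° = 44.46 × 1.4281
Depth = 63.50 m

63.5 m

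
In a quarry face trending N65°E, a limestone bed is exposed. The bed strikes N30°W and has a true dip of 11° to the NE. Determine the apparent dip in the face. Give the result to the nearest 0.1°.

11.0°

The section lies 85° from the strike.
tan(apparent dip) = tan 11° · sin 85° = 0.1936
α = arctan(0.1936) = 10.96°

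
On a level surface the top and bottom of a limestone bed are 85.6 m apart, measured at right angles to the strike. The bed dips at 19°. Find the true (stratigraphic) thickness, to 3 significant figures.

True thickness t = w · sin(dip) = 85.6 × sin 19°
t = 85.6 × 0.3256 = 27.869 m

27.9 m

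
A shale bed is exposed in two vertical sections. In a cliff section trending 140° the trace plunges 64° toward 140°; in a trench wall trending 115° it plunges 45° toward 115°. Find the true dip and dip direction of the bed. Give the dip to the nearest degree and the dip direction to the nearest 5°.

Represent each trace as a vector plunging at its apparent dip toward its trend (east-north-up frame): v₁ = (0.282, -0.336, -0.899), v₂ = (0.641, -0.299, -0.707).
The plane normal is n = v₁ × v₂ ∝ (-0.031, -0.377, 0.131).
True dip = arccos(n_z / |n|) = arccos(0.3274) = 70.9°.
The horizontal component of n points toward azimuth atan2(n_x, n_y) = 185°, the dip direction.

true dip 71°, dip direction 185°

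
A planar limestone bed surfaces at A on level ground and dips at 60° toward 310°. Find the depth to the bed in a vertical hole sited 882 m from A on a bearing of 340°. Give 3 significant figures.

1320 m

The hole lies 30° from the dip direction, so the down-dip offset is 882 × cos 30° = 763.83 m.
Depth = down-dip offset × tan(dip) = 763.83 × tan 60° = 763.83 × 1.7321
Depth = 1323.00 m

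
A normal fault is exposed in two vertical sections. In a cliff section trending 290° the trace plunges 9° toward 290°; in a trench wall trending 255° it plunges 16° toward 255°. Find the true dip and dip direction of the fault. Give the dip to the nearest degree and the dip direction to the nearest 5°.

Represent each trace as a vector plunging at its apparent dip toward its trend (east-north-up frame): v₁ = (-0.928, 0.338, -0.156), v₂ = (-0.929, -0.249, -0.276).
Cross product v₁ × v₂ gives the pole to the plane: n ∝ (-0.132, -0.111, 0.545).
tan δ = √(n_x²+n_y²)/n_z = 0.172/0.545, so δ = 17.5°.
The horizontal component of n points toward azimuth atan2(n_x, n_y) = 230°, the dip direction.

true dip 18°, dip direction 230°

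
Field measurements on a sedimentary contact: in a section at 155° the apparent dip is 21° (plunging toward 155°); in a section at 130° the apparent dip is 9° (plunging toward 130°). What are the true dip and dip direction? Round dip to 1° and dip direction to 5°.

true dip 31°, dip direction 205°

Represent each trace as a vector plunging at its apparent dip toward its trend (east-north-up frame): v₁ = (0.395, -0.846, -0.358), v₂ = (0.757, -0.635, -0.156).
Cross product v₁ × v₂ gives the pole to the plane: n ∝ (-0.095, -0.209, 0.390).
Dip δ = arctan(|n_h|/n_z) = arctan(0.230/0.390) = 30.6°.
Dip direction = atan2(-0.095, -0.209) = 204° (azimuth of n's horizontal projection).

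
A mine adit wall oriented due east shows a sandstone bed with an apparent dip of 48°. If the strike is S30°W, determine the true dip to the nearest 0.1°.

52.1°

The section is 60° from the strike.
tan δ = tan α / sin β = tan 48° / sin 60° = 1.1106 / 0.8660 = 1.2824
true dip = arctan 1.2824 = 52.05°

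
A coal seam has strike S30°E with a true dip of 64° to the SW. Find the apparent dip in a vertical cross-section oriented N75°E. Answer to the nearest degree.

Angle between strike (S30°E) and section (N75°E): β = 75°.
tan(apparent dip) = tan 64° · sin 75° = 1.9804
α = arctan(1.9804) = 63.21°

63°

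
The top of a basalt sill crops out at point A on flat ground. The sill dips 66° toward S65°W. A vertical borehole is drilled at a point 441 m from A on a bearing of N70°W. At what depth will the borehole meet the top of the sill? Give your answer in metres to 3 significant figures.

700 m

The hole lies 45° from the dip direction, so the down-dip offset is 441 × cos 45° = 311.83 m.
Depth = down-dip offset × tan(dip) = 311.83 × tan 66° = 311.83 × 2.2460
Depth = 700.39 m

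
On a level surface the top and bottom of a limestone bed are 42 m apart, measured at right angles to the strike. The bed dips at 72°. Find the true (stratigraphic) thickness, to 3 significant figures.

True thickness t = w · sin(dip) = 42 × sin 72°
t = 42 × 0.9511 = 39.944 m

39.9 m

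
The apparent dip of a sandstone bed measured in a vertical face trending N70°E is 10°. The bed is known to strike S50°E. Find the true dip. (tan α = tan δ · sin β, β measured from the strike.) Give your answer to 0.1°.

11.5°

β = acute angle between strike S50°E and section N70°E = 60°.
tan δ = tan α / sin β = tan 10° / sin 60° = 0.1763 / 0.8660 = 0.2036
true dip = arctan 0.2036 = 11.51°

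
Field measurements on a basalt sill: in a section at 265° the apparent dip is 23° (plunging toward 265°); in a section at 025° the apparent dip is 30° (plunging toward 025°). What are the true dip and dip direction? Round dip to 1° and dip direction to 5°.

true dip 45°, dip direction 330°

Each apparent-dip line lies in the plane. As unit vectors (x east, y north, z up), v₁ plunges 23°→265° and v₂ plunges 30°→025°.
n = v₁ × v₂ = (-0.347, 0.602, 0.690) (taken with n_z > 0).
tan δ = √(n_x²+n_y²)/n_z = 0.694/0.690, so δ = 45.2°.
Dip direction = atan2(-0.347, 0.602) = 330° (azimuth of n's horizontal projection).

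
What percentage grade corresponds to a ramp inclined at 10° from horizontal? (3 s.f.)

17.6%

grade % = 100 × tan 10° = 100 × 0.1763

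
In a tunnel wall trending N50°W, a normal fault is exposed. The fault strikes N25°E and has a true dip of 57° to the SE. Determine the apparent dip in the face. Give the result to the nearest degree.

56°

The strike is N25°E and the section trends N50°W; the acute angle between them is β = 75°.
tan(apparent dip) = tan 57° · sin 75° = 1.4874
α = arctan(1.4874) = 56.09°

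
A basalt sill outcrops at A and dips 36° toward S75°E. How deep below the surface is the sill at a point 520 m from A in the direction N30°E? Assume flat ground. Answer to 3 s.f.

The hole lies 75° from the dip direction, so the down-dip offset is 520 × cos 75° = 134.59 m.
Depth = down-dip offset × tan(dip) = 134.59 × tan 36° = 134.59 × 0.7265
Depth = 97.78 m

97.8 m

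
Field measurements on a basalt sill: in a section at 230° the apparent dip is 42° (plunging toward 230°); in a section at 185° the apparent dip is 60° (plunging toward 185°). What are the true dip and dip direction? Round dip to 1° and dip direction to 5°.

true dip 61°, dip direction 170°

The two traces are lines in the plane: v₁ = (sin 230°·cos 42°, cos 230°·cos 42°, −sin 42°), v₂ = (sin 185°·cos 60°, cos 185°·cos 60°, −sin 60°).
n = v₁ × v₂ = (0.080, -0.464, 0.263) (taken with n_z > 0).
True dip = arccos(n_z / |n|) = arccos(0.4873) = 60.8°.
The horizontal component of n points toward azimuth atan2(n_x, n_y) = 170°, the dip direction.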